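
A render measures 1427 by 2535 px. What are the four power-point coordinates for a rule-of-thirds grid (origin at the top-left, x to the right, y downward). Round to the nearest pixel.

(476, 845), (951, 845), (476, 1690), (951, 1690)

One third of 1427 is 475.67; one third of 2535 is 845.
Vertical third lines at x = 476 and x = 951; horizontal third lines at y = 845 and y = 1690.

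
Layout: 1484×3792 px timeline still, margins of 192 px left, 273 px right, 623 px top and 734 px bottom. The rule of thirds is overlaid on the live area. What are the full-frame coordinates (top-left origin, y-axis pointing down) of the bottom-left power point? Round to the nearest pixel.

Content width = 1484 − 192 − 273 = 1019 px; content height = 3792 − 623 − 734 = 2435 px.
Bottom-left is one-third across and two-thirds down within the live area.
x = 192 + 1 × 1019/3 = 192 + 339.67 ≈ 532
y = 623 + 2 × 2435/3 = 623 + 1623.33 ≈ 2246

(532, 2246)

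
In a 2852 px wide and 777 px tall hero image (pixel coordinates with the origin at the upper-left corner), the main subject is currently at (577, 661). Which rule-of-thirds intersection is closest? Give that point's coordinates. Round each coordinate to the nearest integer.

(951, 518)

Third lines: x ∈ {951, 1901}, y ∈ {259, 518}.
577 is closer to x = 951; 661 is closer to y = 518.
So the nearest intersection is the lower-left power point.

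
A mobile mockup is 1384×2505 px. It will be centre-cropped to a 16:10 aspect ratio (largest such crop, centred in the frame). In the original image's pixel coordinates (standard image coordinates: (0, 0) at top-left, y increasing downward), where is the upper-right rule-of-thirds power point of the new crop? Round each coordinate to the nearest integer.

1384/2505 < 16/10, so the 16:10 crop keeps the full width 1384 and trims height to 1384 × 10/16 = 865.00 px.
Top offset = (2505 − 865.00)/2 = 820.00 px; left offset = 0.
Upper-right is two-thirds across and one-third down within the crop:
x = 0.00 + 2 × 1384.00/3 ≈ 923; y = 820.00 + 1 × 865.00/3 ≈ 1108.

x = 923 px, y = 1108 px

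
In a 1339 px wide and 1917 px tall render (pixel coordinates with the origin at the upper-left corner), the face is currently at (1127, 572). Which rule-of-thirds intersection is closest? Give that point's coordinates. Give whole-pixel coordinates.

Third lines: x ∈ {446, 893}, y ∈ {639, 1278}.
1127 is closer to x = 893; 572 is closer to y = 639.
So the nearest intersection is the upper-right power point.

x = 893 px, y = 639 px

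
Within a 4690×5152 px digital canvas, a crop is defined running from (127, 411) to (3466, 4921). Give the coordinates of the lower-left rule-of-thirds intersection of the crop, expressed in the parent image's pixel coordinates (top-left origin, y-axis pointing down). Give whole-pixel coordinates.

x = 1240 px, y = 3418 px

Crop width = 3466 − 127 = 3339 px; one third is 1113.00 px.
Crop height = 4921 − 411 = 4510 px; one third is 1503.33 px.
The lower-left point is one-third across and two-thirds down within the crop:
x = 127 + 1 × 1113.00 ≈ 1240; y = 411 + 2 × 1503.33 ≈ 3418.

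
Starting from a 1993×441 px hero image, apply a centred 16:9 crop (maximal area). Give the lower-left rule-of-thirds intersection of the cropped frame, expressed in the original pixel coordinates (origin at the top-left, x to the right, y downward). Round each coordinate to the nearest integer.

1993/441 > 16/9, so the 16:9 crop keeps the full height 441 and trims width to 441 × 16/9 = 784.00 px.
Left offset = (1993 − 784.00)/2 = 604.50 px; top offset = 0.
Lower-left is one-third across and two-thirds down within the crop:
x = 604.50 + 1 × 784.00/3 ≈ 866; y = 0.00 + 2 × 441.00/3 ≈ 294.

x = 866 px, y = 294 px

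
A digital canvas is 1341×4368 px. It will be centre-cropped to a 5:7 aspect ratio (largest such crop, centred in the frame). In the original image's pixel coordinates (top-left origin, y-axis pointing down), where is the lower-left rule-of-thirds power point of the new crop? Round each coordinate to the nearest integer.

1341/4368 < 5/7, so the 5:7 crop keeps the full width 1341 and trims height to 1341 × 7/5 = 1877.40 px.
Top offset = (4368 − 1877.40)/2 = 1245.30 px; left offset = 0.
Lower-left is one-third across and two-thirds down within the crop:
x = 0.00 + 1 × 1341.00/3 ≈ 447; y = 1245.30 + 2 × 1877.40/3 ≈ 2497.

(447, 2497)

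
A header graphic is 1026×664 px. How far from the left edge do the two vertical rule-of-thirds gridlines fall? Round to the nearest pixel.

1026 / 3 = 342, so the vertical lines sit at one and two thirds of 1026.

342 px and 684 px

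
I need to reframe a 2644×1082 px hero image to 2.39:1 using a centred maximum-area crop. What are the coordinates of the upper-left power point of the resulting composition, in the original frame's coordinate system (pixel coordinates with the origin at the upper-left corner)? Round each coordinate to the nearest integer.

2644/1082 > 2.39/1, so the 2.39:1 crop keeps the full height 1082 and trims width to 1082 × 2.39/1 = 2585.98 px.
Left offset = (2644 − 2585.98)/2 = 29.01 px; top offset = 0.
Upper-left is one-third across and one-third down within the crop:
x = 29.01 + 1 × 2585.98/3 ≈ 891; y = 0.00 + 1 × 1082.00/3 ≈ 361.

(891, 361)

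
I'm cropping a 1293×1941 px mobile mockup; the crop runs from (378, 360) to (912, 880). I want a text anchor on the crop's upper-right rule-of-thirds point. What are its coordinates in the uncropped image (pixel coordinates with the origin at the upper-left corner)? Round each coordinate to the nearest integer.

Crop width = 912 − 378 = 534 px; one third is 178.00 px.
Crop height = 880 − 360 = 520 px; one third is 173.33 px.
The upper-right point is two-thirds across and one-third down within the crop:
x = 378 + 2 × 178.00 ≈ 734; y = 360 + 1 × 173.33 ≈ 533.

(734, 533)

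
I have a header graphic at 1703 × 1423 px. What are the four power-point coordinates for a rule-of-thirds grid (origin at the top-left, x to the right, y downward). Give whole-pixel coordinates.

One third of 1703 is 567.67; one third of 1423 is 474.33.
Vertical third lines at x = 568 and x = 1135; horizontal third lines at y = 474 and y = 949.

(568, 474), (1135, 474), (568, 949), (1135, 949)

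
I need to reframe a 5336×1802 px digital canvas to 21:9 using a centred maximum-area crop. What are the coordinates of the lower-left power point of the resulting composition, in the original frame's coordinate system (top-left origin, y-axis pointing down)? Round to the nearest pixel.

(1967, 1201)

5336/1802 > 21/9, so the 21:9 crop keeps the full height 1802 and trims width to 1802 × 21/9 = 4204.67 px.
Left offset = (5336 − 4204.67)/2 = 565.67 px; top offset = 0.
Lower-left is one-third across and two-thirds down within the crop:
x = 565.67 + 1 × 4204.67/3 ≈ 1967; y = 0.00 + 2 × 1802.00/3 ≈ 1201.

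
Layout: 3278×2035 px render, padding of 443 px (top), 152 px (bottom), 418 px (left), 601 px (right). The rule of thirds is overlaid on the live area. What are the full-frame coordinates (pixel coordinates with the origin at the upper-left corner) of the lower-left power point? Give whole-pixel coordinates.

x = 1171 px, y = 1403 px

Content width = 3278 − 418 − 601 = 2259 px; content height = 2035 − 443 − 152 = 1440 px.
Lower-left is one-third across and two-thirds down within the live area.
x = 418 + 1 × 2259/3 = 418 + 753.00 ≈ 1171
y = 443 + 2 × 1440/3 = 443 + 960.00 ≈ 1403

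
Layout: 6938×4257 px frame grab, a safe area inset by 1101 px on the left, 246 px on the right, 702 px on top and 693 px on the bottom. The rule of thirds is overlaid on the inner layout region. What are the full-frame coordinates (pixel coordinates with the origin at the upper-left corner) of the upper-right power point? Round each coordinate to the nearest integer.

(4828, 1656)

Content width = 6938 − 1101 − 246 = 5591 px; content height = 4257 − 702 − 693 = 2862 px.
Upper-right is two-thirds across and one-third down within the inner layout region.
x = 1101 + 2 × 5591/3 = 1101 + 3727.33 ≈ 4828
y = 702 + 1 × 2862/3 = 702 + 954.00 ≈ 1656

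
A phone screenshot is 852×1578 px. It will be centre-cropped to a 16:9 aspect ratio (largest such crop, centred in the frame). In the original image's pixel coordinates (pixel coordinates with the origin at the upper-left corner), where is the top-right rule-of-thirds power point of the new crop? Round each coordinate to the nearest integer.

x = 568 px, y = 709 px

852/1578 < 16/9, so the 16:9 crop keeps the full width 852 and trims height to 852 × 9/16 = 479.25 px.
Top offset = (1578 − 479.25)/2 = 549.38 px; left offset = 0.
Top-right is two-thirds across and one-third down within the crop:
x = 0.00 + 2 × 852.00/3 ≈ 568; y = 549.38 + 1 × 479.25/3 ≈ 709.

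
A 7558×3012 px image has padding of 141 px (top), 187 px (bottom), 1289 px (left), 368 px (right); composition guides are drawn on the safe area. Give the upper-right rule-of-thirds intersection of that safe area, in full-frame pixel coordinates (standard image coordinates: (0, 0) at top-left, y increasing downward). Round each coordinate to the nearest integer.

Content width = 7558 − 1289 − 368 = 5901 px; content height = 3012 − 141 − 187 = 2684 px.
Upper-right is two-thirds across and one-third down within the safe area.
x = 1289 + 2 × 5901/3 = 1289 + 3934.00 ≈ 5223
y = 141 + 1 × 2684/3 = 141 + 894.67 ≈ 1036

x = 5223 px, y = 1036 px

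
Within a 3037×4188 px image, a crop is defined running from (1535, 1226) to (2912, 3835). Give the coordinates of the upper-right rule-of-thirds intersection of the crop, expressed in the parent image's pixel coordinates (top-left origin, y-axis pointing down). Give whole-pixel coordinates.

Crop width = 2912 − 1535 = 1377 px; one third is 459.00 px.
Crop height = 3835 − 1226 = 2609 px; one third is 869.67 px.
The upper-right point is two-thirds across and one-third down within the crop:
x = 1535 + 2 × 459.00 ≈ 2453; y = 1226 + 1 × 869.67 ≈ 2096.

(2453, 2096)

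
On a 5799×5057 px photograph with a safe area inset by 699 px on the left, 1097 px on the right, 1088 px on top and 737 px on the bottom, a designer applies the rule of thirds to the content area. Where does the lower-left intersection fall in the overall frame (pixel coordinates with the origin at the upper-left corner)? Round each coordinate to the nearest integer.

Content width = 5799 − 699 − 1097 = 4003 px; content height = 5057 − 1088 − 737 = 3232 px.
Lower-left is one-third across and two-thirds down within the content area.
x = 699 + 1 × 4003/3 = 699 + 1334.33 ≈ 2033
y = 1088 + 2 × 3232/3 = 1088 + 2154.67 ≈ 3243

x = 2033 px, y = 3243 px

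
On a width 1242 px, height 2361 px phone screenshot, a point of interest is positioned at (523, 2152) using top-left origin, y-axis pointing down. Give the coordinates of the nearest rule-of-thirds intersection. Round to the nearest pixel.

(414, 1574)

Third lines: x ∈ {414, 828}, y ∈ {787, 1574}.
523 is closer to x = 414; 2152 is closer to y = 1574.
So the nearest intersection is the lower-left power point.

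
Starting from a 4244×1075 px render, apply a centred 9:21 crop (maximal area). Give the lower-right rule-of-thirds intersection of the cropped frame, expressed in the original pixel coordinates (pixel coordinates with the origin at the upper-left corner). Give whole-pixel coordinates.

4244/1075 > 9/21, so the 9:21 crop keeps the full height 1075 and trims width to 1075 × 9/21 = 460.71 px.
Left offset = (4244 − 460.71)/2 = 1891.64 px; top offset = 0.
Lower-right is two-thirds across and two-thirds down within the crop:
x = 1891.64 + 2 × 460.71/3 ≈ 2199; y = 0.00 + 2 × 1075.00/3 ≈ 717.

(2199, 717)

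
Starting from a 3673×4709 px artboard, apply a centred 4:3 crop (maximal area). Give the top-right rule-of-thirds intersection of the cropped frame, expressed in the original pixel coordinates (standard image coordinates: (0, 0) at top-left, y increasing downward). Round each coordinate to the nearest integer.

3673/4709 < 4/3, so the 4:3 crop keeps the full width 3673 and trims height to 3673 × 3/4 = 2754.75 px.
Top offset = (4709 − 2754.75)/2 = 977.12 px; left offset = 0.
Top-right is two-thirds across and one-third down within the crop:
x = 0.00 + 2 × 3673.00/3 ≈ 2449; y = 977.12 + 1 × 2754.75/3 ≈ 1895.

(2449, 1895)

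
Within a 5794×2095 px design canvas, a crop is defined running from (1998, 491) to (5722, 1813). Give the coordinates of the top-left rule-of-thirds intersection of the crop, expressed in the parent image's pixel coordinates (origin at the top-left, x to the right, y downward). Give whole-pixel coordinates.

x = 3239 px, y = 932 px

Crop width = 5722 − 1998 = 3724 px; one third is 1241.33 px.
Crop height = 1813 − 491 = 1322 px; one third is 440.67 px.
The top-left point is one-third across and one-third down within the crop:
x = 1998 + 1 × 1241.33 ≈ 3239; y = 491 + 1 × 440.67 ≈ 932.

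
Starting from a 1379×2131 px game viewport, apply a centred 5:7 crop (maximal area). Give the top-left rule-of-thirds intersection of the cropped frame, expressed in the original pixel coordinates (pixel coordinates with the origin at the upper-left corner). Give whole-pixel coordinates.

x = 460 px, y = 744 px

1379/2131 < 5/7, so the 5:7 crop keeps the full width 1379 and trims height to 1379 × 7/5 = 1930.60 px.
Top offset = (2131 − 1930.60)/2 = 100.20 px; left offset = 0.
Top-left is one-third across and one-third down within the crop:
x = 0.00 + 1 × 1379.00/3 ≈ 460; y = 100.20 + 1 × 1930.60/3 ≈ 744.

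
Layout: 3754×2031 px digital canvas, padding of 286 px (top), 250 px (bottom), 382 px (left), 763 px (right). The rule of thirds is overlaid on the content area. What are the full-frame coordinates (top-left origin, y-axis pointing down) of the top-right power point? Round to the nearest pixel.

Content width = 3754 − 382 − 763 = 2609 px; content height = 2031 − 286 − 250 = 1495 px.
Top-right is two-thirds across and one-third down within the content area.
x = 382 + 2 × 2609/3 = 382 + 1739.33 ≈ 2121
y = 286 + 1 × 1495/3 = 286 + 498.33 ≈ 784

(2121, 784)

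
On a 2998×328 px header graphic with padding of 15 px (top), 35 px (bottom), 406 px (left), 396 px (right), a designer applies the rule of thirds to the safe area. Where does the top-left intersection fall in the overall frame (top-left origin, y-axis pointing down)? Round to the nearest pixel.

x = 1138 px, y = 108 px

Content width = 2998 − 406 − 396 = 2196 px; content height = 328 − 15 − 35 = 278 px.
Top-left is one-third across and one-third down within the safe area.
x = 406 + 1 × 2196/3 = 406 + 732.00 ≈ 1138
y = 15 + 1 × 278/3 = 15 + 92.67 ≈ 108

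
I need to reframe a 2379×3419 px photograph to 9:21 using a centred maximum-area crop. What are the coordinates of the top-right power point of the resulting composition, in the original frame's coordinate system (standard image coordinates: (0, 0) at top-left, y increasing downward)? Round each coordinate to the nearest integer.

2379/3419 > 9/21, so the 9:21 crop keeps the full height 3419 and trims width to 3419 × 9/21 = 1465.29 px.
Left offset = (2379 − 1465.29)/2 = 456.86 px; top offset = 0.
Top-right is two-thirds across and one-third down within the crop:
x = 456.86 + 2 × 1465.29/3 ≈ 1434; y = 0.00 + 1 × 3419.00/3 ≈ 1140.

x = 1434 px, y = 1140 px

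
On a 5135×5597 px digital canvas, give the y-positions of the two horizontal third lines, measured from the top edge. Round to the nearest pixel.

1866 px and 3731 px

5597 / 3 = 1865.67, so the horizontal lines sit at one and two thirds of 5597.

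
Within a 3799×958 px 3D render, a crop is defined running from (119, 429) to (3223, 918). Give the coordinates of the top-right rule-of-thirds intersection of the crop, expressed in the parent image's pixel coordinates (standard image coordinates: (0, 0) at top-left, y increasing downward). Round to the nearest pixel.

(2188, 592)

Crop width = 3223 − 119 = 3104 px; one third is 1034.67 px.
Crop height = 918 − 429 = 489 px; one third is 163.00 px.
The top-right point is two-thirds across and one-third down within the crop:
x = 119 + 2 × 1034.67 ≈ 2188; y = 429 + 1 × 163.00 ≈ 592.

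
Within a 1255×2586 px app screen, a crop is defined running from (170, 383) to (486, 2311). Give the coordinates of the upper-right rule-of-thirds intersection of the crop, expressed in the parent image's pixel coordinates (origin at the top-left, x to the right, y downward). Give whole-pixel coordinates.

x = 381 px, y = 1026 px

Crop width = 486 − 170 = 316 px; one third is 105.33 px.
Crop height = 2311 − 383 = 1928 px; one third is 642.67 px.
The upper-right point is two-thirds across and one-third down within the crop:
x = 170 + 2 × 105.33 ≈ 381; y = 383 + 1 × 642.67 ≈ 1026.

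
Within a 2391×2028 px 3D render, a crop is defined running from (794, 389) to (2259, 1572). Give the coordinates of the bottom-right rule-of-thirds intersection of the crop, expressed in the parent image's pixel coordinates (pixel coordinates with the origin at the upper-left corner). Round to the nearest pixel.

Crop width = 2259 − 794 = 1465 px; one third is 488.33 px.
Crop height = 1572 − 389 = 1183 px; one third is 394.33 px.
The bottom-right point is two-thirds across and two-thirds down within the crop:
x = 794 + 2 × 488.33 ≈ 1771; y = 389 + 2 × 394.33 ≈ 1178.

(1771, 1178)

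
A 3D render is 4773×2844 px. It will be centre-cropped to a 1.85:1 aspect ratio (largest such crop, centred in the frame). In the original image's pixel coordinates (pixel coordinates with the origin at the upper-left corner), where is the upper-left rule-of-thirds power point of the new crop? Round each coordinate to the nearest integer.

x = 1591 px, y = 992 px

4773/2844 < 1.85/1, so the 1.85:1 crop keeps the full width 4773 and trims height to 4773 × 1/1.85 = 2580.00 px.
Top offset = (2844 − 2580.00)/2 = 132.00 px; left offset = 0.
Upper-left is one-third across and one-third down within the crop:
x = 0.00 + 1 × 4773.00/3 ≈ 1591; y = 132.00 + 1 × 2580.00/3 ≈ 992.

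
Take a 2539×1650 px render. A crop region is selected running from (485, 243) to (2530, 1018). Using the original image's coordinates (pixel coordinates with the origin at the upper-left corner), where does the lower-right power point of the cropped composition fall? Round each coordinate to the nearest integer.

Crop width = 2530 − 485 = 2045 px; one third is 681.67 px.
Crop height = 1018 − 243 = 775 px; one third is 258.33 px.
The lower-right point is two-thirds across and two-thirds down within the crop:
x = 485 + 2 × 681.67 ≈ 1848; y = 243 + 2 × 258.33 ≈ 760.

x = 1848 px, y = 760 px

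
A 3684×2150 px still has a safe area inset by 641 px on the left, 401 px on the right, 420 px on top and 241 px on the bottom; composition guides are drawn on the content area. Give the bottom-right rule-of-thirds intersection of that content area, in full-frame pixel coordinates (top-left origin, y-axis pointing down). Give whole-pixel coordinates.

(2402, 1413)

Content width = 3684 − 641 − 401 = 2642 px; content height = 2150 − 420 − 241 = 1489 px.
Bottom-right is two-thirds across and two-thirds down within the content area.
x = 641 + 2 × 2642/3 = 641 + 1761.33 ≈ 2402
y = 420 + 2 × 1489/3 = 420 + 992.67 ≈ 1413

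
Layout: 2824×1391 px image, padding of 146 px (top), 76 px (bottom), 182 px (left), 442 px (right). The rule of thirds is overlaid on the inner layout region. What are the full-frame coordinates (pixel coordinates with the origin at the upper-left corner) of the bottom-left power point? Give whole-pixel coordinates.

Content width = 2824 − 182 − 442 = 2200 px; content height = 1391 − 146 − 76 = 1169 px.
Bottom-left is one-third across and two-thirds down within the inner layout region.
x = 182 + 1 × 2200/3 = 182 + 733.33 ≈ 915
y = 146 + 2 × 1169/3 = 146 + 779.33 ≈ 925

(915, 925)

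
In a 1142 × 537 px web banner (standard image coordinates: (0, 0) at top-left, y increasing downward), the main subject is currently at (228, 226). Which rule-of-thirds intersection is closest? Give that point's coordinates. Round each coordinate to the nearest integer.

(381, 179)

Third lines: x ∈ {381, 761}, y ∈ {179, 358}.
228 is closer to x = 381; 226 is closer to y = 179.
So the nearest intersection is the upper-left power point.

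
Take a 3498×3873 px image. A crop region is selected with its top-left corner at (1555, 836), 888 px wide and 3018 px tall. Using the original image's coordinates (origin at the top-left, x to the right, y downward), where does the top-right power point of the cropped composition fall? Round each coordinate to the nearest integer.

One third of the crop width 888 is 296.00 px.
One third of the crop height 3018 is 1006.00 px.
The top-right point is two-thirds across and one-third down within the crop:
x = 1555 + 2 × 296.00 ≈ 2147; y = 836 + 1 × 1006.00 ≈ 1842.

(2147, 1842)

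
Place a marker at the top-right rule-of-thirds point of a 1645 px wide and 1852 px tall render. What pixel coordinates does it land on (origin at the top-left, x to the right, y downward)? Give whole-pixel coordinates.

The top-right point sits two-thirds of the way across and one-third of the way down.
x = 2 × 1645/3 ≈ 1097; y = 1 × 1852/3 ≈ 617.

(1097, 617)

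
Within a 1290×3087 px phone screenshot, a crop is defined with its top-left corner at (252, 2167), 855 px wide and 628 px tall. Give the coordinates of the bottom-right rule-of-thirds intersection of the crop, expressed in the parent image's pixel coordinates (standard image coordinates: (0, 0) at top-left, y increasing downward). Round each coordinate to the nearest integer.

x = 822 px, y = 2586 px

One third of the crop width 855 is 285.00 px.
One third of the crop height 628 is 209.33 px.
The bottom-right point is two-thirds across and two-thirds down within the crop:
x = 252 + 2 × 285.00 ≈ 822; y = 2167 + 2 × 209.33 ≈ 2586.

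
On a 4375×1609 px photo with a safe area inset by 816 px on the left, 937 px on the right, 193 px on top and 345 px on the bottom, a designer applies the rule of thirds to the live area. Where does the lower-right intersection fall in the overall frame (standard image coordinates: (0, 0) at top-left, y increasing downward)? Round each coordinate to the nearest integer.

(2564, 907)

Content width = 4375 − 816 − 937 = 2622 px; content height = 1609 − 193 − 345 = 1071 px.
Lower-right is two-thirds across and two-thirds down within the live area.
x = 816 + 2 × 2622/3 = 816 + 1748.00 ≈ 2564
y = 193 + 2 × 1071/3 = 193 + 714.00 ≈ 907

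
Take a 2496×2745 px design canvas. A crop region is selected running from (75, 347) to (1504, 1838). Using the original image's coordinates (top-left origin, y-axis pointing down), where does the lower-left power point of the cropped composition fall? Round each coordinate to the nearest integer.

Crop width = 1504 − 75 = 1429 px; one third is 476.33 px.
Crop height = 1838 − 347 = 1491 px; one third is 497.00 px.
The lower-left point is one-third across and two-thirds down within the crop:
x = 75 + 1 × 476.33 ≈ 551; y = 347 + 2 × 497.00 ≈ 1341.

x = 551 px, y = 1341 px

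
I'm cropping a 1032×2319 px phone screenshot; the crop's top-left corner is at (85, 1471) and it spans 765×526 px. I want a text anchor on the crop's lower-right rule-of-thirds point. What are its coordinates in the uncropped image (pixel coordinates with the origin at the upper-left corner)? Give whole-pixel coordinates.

x = 595 px, y = 1822 px

One third of the crop width 765 is 255.00 px.
One third of the crop height 526 is 175.33 px.
The lower-right point is two-thirds across and two-thirds down within the crop:
x = 85 + 2 × 255.00 ≈ 595; y = 1471 + 2 × 175.33 ≈ 1822.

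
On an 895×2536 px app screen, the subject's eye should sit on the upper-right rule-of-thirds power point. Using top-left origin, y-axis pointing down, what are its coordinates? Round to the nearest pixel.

The upper-right point sits two-thirds of the way across and one-third of the way down.
x = 2 × 895/3 ≈ 597; y = 1 × 2536/3 ≈ 845.

(597, 845)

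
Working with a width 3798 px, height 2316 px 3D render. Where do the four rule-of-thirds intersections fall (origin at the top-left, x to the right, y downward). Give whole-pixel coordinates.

One third of 3798 is 1266; one third of 2316 is 772.
Vertical third lines at x = 1266 and x = 2532; horizontal third lines at y = 772 and y = 1544.

(1266, 772), (2532, 772), (1266, 1544), (2532, 1544)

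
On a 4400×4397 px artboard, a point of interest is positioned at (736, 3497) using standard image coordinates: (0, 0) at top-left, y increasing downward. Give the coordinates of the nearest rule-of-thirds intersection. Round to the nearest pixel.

Third lines: x ∈ {1467, 2933}, y ∈ {1466, 2931}.
736 is closer to x = 1467; 3497 is closer to y = 2931.
So the nearest intersection is the lower-left power point.

(1467, 2931)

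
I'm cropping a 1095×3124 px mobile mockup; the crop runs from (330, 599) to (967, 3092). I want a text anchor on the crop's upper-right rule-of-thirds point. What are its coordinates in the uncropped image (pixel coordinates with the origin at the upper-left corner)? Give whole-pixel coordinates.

Crop width = 967 − 330 = 637 px; one third is 212.33 px.
Crop height = 3092 − 599 = 2493 px; one third is 831.00 px.
The upper-right point is two-thirds across and one-third down within the crop:
x = 330 + 2 × 212.33 ≈ 755; y = 599 + 1 × 831.00 ≈ 1430.

x = 755 px, y = 1430 px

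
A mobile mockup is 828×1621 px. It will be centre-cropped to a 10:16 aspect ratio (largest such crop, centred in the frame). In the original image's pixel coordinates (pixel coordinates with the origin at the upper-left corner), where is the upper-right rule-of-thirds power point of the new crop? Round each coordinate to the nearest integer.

828/1621 < 10/16, so the 10:16 crop keeps the full width 828 and trims height to 828 × 16/10 = 1324.80 px.
Top offset = (1621 − 1324.80)/2 = 148.10 px; left offset = 0.
Upper-right is two-thirds across and one-third down within the crop:
x = 0.00 + 2 × 828.00/3 ≈ 552; y = 148.10 + 1 × 1324.80/3 ≈ 590.

x = 552 px, y = 590 px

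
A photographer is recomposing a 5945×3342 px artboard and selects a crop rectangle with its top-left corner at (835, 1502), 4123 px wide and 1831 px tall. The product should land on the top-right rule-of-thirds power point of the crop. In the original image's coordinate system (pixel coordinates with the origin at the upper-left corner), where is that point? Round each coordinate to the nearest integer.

One third of the crop width 4123 is 1374.33 px.
One third of the crop height 1831 is 610.33 px.
The top-right point is two-thirds across and one-third down within the crop:
x = 835 + 2 × 1374.33 ≈ 3584; y = 1502 + 1 × 610.33 ≈ 2112.

x = 3584 px, y = 2112 px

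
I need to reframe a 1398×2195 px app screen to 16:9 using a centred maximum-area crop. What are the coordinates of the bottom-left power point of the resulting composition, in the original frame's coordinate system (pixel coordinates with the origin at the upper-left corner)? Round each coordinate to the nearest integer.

x = 466 px, y = 1229 px

1398/2195 < 16/9, so the 16:9 crop keeps the full width 1398 and trims height to 1398 × 9/16 = 786.38 px.
Top offset = (2195 − 786.38)/2 = 704.31 px; left offset = 0.
Bottom-left is one-third across and two-thirds down within the crop:
x = 0.00 + 1 × 1398.00/3 ≈ 466; y = 704.31 + 2 × 786.38/3 ≈ 1229.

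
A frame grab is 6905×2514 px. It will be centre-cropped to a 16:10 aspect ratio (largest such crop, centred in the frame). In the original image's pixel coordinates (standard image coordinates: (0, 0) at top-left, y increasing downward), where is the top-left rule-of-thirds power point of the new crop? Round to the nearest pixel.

(2782, 838)

6905/2514 > 16/10, so the 16:10 crop keeps the full height 2514 and trims width to 2514 × 16/10 = 4022.40 px.
Left offset = (6905 − 4022.40)/2 = 1441.30 px; top offset = 0.
Top-left is one-third across and one-third down within the crop:
x = 1441.30 + 1 × 4022.40/3 ≈ 2782; y = 0.00 + 1 × 2514.00/3 ≈ 838.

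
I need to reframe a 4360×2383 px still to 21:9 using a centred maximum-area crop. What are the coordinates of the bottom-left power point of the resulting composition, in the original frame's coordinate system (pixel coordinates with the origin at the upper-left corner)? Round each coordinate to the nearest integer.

4360/2383 < 21/9, so the 21:9 crop keeps the full width 4360 and trims height to 4360 × 9/21 = 1868.57 px.
Top offset = (2383 − 1868.57)/2 = 257.21 px; left offset = 0.
Bottom-left is one-third across and two-thirds down within the crop:
x = 0.00 + 1 × 4360.00/3 ≈ 1453; y = 257.21 + 2 × 1868.57/3 ≈ 1503.

(1453, 1503)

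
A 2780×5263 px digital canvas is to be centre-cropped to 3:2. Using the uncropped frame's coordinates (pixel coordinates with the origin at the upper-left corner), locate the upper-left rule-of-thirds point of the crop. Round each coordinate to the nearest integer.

x = 927 px, y = 2323 px

2780/5263 < 3/2, so the 3:2 crop keeps the full width 2780 and trims height to 2780 × 2/3 = 1853.33 px.
Top offset = (5263 − 1853.33)/2 = 1704.83 px; left offset = 0.
Upper-left is one-third across and one-third down within the crop:
x = 0.00 + 1 × 2780.00/3 ≈ 927; y = 1704.83 + 1 × 1853.33/3 ≈ 2323.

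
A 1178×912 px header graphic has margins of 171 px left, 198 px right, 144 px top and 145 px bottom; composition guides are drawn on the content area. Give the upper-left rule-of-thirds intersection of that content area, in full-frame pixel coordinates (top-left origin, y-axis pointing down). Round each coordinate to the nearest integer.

Content width = 1178 − 171 − 198 = 809 px; content height = 912 − 144 − 145 = 623 px.
Upper-left is one-third across and one-third down within the content area.
x = 171 + 1 × 809/3 = 171 + 269.67 ≈ 441
y = 144 + 1 × 623/3 = 144 + 207.67 ≈ 352

x = 441 px, y = 352 px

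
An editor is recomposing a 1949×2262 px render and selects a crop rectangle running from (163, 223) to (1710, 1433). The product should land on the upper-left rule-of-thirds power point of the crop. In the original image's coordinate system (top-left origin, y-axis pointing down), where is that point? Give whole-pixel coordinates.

x = 679 px, y = 626 px

Crop width = 1710 − 163 = 1547 px; one third is 515.67 px.
Crop height = 1433 − 223 = 1210 px; one third is 403.33 px.
The upper-left point is one-third across and one-third down within the crop:
x = 163 + 1 × 515.67 ≈ 679; y = 223 + 1 × 403.33 ≈ 626.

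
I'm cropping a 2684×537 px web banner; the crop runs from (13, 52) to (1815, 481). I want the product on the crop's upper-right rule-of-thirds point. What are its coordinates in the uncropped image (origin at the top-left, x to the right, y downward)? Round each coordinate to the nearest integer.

(1214, 195)

Crop width = 1815 − 13 = 1802 px; one third is 600.67 px.
Crop height = 481 − 52 = 429 px; one third is 143.00 px.
The upper-right point is two-thirds across and one-third down within the crop:
x = 13 + 2 × 600.67 ≈ 1214; y = 52 + 1 × 143.00 ≈ 195.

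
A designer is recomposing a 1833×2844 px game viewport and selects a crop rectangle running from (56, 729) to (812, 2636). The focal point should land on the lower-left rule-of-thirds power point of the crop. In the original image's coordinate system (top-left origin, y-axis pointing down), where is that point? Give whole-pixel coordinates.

Crop width = 812 − 56 = 756 px; one third is 252.00 px.
Crop height = 2636 − 729 = 1907 px; one third is 635.67 px.
The lower-left point is one-third across and two-thirds down within the crop:
x = 56 + 1 × 252.00 ≈ 308; y = 729 + 2 × 635.67 ≈ 2000.

(308, 2000)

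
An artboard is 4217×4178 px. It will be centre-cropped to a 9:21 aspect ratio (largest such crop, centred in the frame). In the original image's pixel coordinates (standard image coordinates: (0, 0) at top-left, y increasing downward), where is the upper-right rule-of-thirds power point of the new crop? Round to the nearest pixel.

(2407, 1393)

4217/4178 > 9/21, so the 9:21 crop keeps the full height 4178 and trims width to 4178 × 9/21 = 1790.57 px.
Left offset = (4217 − 1790.57)/2 = 1213.21 px; top offset = 0.
Upper-right is two-thirds across and one-third down within the crop:
x = 1213.21 + 2 × 1790.57/3 ≈ 2407; y = 0.00 + 1 × 4178.00/3 ≈ 1393.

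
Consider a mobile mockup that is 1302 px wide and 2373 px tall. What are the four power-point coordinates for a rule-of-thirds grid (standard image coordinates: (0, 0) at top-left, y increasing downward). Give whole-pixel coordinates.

(434, 791), (868, 791), (434, 1582), (868, 1582)

One third of 1302 is 434; one third of 2373 is 791.
Vertical third lines at x = 434 and x = 868; horizontal third lines at y = 791 and y = 1582.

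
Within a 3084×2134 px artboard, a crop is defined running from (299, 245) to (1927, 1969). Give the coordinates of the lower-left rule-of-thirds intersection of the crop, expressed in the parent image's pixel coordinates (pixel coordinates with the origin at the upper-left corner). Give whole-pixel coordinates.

x = 842 px, y = 1394 px

Crop width = 1927 − 299 = 1628 px; one third is 542.67 px.
Crop height = 1969 − 245 = 1724 px; one third is 574.67 px.
The lower-left point is one-third across and two-thirds down within the crop:
x = 299 + 1 × 542.67 ≈ 842; y = 245 + 2 × 574.67 ≈ 1394.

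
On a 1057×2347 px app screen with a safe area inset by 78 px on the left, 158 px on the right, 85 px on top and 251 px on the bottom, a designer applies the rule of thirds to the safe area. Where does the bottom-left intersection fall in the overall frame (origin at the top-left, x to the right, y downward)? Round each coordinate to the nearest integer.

x = 352 px, y = 1426 px

Content width = 1057 − 78 − 158 = 821 px; content height = 2347 − 85 − 251 = 2011 px.
Bottom-left is one-third across and two-thirds down within the safe area.
x = 78 + 1 × 821/3 = 78 + 273.67 ≈ 352
y = 85 + 2 × 2011/3 = 85 + 1340.67 ≈ 1426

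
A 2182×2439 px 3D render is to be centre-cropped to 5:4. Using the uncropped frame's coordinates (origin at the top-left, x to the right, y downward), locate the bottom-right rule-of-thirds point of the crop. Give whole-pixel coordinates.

2182/2439 < 5/4, so the 5:4 crop keeps the full width 2182 and trims height to 2182 × 4/5 = 1745.60 px.
Top offset = (2439 − 1745.60)/2 = 346.70 px; left offset = 0.
Bottom-right is two-thirds across and two-thirds down within the crop:
x = 0.00 + 2 × 2182.00/3 ≈ 1455; y = 346.70 + 2 × 1745.60/3 ≈ 1510.

(1455, 1510)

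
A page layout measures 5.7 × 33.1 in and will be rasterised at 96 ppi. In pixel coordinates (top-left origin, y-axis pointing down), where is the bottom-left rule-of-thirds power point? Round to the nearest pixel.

In pixels the canvas is 5.7 × 96 = 547.2 wide and 33.1 × 96 = 3177.6 tall.
The bottom-left point is one-third across and two-thirds down:
x = 1 × 547.2/3 ≈ 182; y = 2 × 3177.6/3 ≈ 2118.

x = 182 px, y = 2118 px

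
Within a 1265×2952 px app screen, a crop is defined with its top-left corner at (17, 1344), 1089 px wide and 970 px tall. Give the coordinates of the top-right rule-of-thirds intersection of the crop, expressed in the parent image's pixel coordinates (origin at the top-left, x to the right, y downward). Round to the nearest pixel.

x = 743 px, y = 1667 px

One third of the crop width 1089 is 363.00 px.
One third of the crop height 970 is 323.33 px.
The top-right point is two-thirds across and one-third down within the crop:
x = 17 + 2 × 363.00 ≈ 743; y = 1344 + 1 × 323.33 ≈ 1667.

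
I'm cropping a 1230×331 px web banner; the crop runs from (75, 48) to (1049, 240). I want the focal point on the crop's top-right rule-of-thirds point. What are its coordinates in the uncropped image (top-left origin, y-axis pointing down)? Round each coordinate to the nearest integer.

Crop width = 1049 − 75 = 974 px; one third is 324.67 px.
Crop height = 240 − 48 = 192 px; one third is 64.00 px.
The top-right point is two-thirds across and one-third down within the crop:
x = 75 + 2 × 324.67 ≈ 724; y = 48 + 1 × 64.00 ≈ 112.

(724, 112)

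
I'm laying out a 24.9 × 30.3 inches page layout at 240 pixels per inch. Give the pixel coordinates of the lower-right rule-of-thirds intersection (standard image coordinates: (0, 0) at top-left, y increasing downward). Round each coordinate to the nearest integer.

In pixels the canvas is 24.9 × 240 = 5976 wide and 30.3 × 240 = 7272 tall.
The lower-right point is two-thirds across and two-thirds down:
x = 2 × 5976/3 ≈ 3984; y = 2 × 7272/3 ≈ 4848.

x = 3984 px, y = 4848 px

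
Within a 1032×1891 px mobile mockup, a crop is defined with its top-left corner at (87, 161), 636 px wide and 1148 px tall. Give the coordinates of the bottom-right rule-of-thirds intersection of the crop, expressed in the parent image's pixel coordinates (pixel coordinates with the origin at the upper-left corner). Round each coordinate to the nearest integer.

x = 511 px, y = 926 px

One third of the crop width 636 is 212.00 px.
One third of the crop height 1148 is 382.67 px.
The bottom-right point is two-thirds across and two-thirds down within the crop:
x = 87 + 2 × 212.00 ≈ 511; y = 161 + 2 × 382.67 ≈ 926.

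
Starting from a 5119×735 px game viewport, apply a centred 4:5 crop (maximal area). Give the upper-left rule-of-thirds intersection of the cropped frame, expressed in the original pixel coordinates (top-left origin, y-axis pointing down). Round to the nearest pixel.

5119/735 > 4/5, so the 4:5 crop keeps the full height 735 and trims width to 735 × 4/5 = 588.00 px.
Left offset = (5119 − 588.00)/2 = 2265.50 px; top offset = 0.
Upper-left is one-third across and one-third down within the crop:
x = 2265.50 + 1 × 588.00/3 ≈ 2462; y = 0.00 + 1 × 735.00/3 ≈ 245.

(2462, 245)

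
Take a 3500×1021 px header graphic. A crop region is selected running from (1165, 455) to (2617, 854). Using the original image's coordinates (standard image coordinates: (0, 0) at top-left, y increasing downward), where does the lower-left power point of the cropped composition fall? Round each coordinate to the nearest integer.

Crop width = 2617 − 1165 = 1452 px; one third is 484.00 px.
Crop height = 854 − 455 = 399 px; one third is 133.00 px.
The lower-left point is one-third across and two-thirds down within the crop:
x = 1165 + 1 × 484.00 ≈ 1649; y = 455 + 2 × 133.00 ≈ 721.

(1649, 721)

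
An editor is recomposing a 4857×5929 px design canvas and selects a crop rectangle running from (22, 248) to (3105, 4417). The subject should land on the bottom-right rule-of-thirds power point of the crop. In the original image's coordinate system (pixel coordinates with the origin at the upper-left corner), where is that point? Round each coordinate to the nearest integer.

(2077, 3027)

Crop width = 3105 − 22 = 3083 px; one third is 1027.67 px.
Crop height = 4417 − 248 = 4169 px; one third is 1389.67 px.
The bottom-right point is two-thirds across and two-thirds down within the crop:
x = 22 + 2 × 1027.67 ≈ 2077; y = 248 + 2 × 1389.67 ≈ 3027.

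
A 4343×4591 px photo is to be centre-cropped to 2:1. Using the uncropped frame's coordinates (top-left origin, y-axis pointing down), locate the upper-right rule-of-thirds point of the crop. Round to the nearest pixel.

x = 2895 px, y = 1934 px

4343/4591 < 2/1, so the 2:1 crop keeps the full width 4343 and trims height to 4343 × 1/2 = 2171.50 px.
Top offset = (4591 − 2171.50)/2 = 1209.75 px; left offset = 0.
Upper-right is two-thirds across and one-third down within the crop:
x = 0.00 + 2 × 4343.00/3 ≈ 2895; y = 1209.75 + 1 × 2171.50/3 ≈ 1934.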